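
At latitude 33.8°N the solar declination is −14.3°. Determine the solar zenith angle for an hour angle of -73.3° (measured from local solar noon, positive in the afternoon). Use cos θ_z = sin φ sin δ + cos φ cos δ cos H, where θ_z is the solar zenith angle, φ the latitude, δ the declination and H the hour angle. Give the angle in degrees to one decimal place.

84.6°

With φ = 33.8°, δ = -14.3°, H = -73.30°: sin φ sin δ = -0.1374, cos φ cos δ cos H = 0.2314, so cos θ_z = 0.0940.
θ_z = arccos(0.0940) = 84.61°.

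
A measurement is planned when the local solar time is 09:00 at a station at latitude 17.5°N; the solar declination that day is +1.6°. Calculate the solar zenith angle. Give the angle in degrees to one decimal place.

47.0°

Hour angle H = 15° × (9 − 12) = -45.00°.
cos θ_z = sin(17.5°) sin(1.6°) + cos(17.5°) cos(1.6°) cos(-45.00°) = 0.0084 + 0.6741 = 0.6825.
θ_z = arccos(0.6825) = 46.96°.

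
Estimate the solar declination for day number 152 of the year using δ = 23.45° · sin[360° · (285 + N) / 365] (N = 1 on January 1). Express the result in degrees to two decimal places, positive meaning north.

+22.17°

360 × (285 + 152) / 365 = 431.014°; sin(431.014°) = 0.9456.
δ = 23.45 × 0.9456 = 22.174° ≈ +22.17°.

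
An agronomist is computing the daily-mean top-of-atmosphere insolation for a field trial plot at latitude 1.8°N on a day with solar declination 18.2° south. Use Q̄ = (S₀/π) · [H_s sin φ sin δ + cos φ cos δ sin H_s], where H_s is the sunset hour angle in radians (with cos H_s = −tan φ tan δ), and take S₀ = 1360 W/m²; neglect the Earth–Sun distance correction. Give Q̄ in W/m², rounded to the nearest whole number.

404 W/m²

−tan φ tan δ = −(0.0314)(-0.3288) = 0.0103; H_s = arccos(0.0103) = 89.41°. In radians, H_s = 1.5605.
H_s sin φ sin δ = 1.5605 × 0.0314 × -0.3123 = -0.0153.
cos φ cos δ sin H_s = 0.9995 × 0.9500 × 0.9999 = 0.9494.
Q̄ = (1360/π) × (-0.0153 + 0.9494) = 432.90 × 0.9341 = 404.37 W/m².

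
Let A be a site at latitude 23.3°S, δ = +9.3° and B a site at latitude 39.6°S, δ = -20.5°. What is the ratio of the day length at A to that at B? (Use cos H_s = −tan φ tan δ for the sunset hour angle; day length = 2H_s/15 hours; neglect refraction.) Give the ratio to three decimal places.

A: H_s = arccos(−tan -23.3° · tan 9.3°) = 85.96°, so 2H_s/15 = 11.4613 h.
B: H_s = arccos(−tan -39.6° · tan -20.5°) = 108.02°, so 2H_s/15 = 14.4027 h.
Ratio A/B = 11.4613 / 14.4027 = 0.7958.

0.796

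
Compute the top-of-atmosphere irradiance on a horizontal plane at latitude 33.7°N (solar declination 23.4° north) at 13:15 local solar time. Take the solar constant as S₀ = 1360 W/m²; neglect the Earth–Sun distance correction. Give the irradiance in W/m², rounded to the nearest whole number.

Hour angle H = 15° × (13.25 − 12) = 18.75°.
cos θ_z = sin φ sin δ + cos φ cos δ cos H = (0.5548)(0.3971) + (0.8320)(0.9178)(0.9469) = 0.9434.
Top-of-atmosphere irradiance = S₀ cos θ_z = 1360 × 0.9434 = 1283.02 W/m².

1283 W/m²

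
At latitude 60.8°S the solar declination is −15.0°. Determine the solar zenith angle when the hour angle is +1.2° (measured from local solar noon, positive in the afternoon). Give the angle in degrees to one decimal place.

cos θ_z = sin(-60.8°) sin(-15.0°) + cos(-60.8°) cos(-15.0°) cos(1.20°) = 0.2259 + 0.4711 = 0.6970.
θ_z = arccos(0.6970) = 45.81°.

45.8°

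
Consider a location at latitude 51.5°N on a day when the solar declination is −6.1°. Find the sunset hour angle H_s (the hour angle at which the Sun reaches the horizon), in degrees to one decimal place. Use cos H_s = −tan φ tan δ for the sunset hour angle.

The sunset hour angle satisfies cos H_s = −tan φ tan δ = 0.1344, giving H_s = 82.28°.

82.3°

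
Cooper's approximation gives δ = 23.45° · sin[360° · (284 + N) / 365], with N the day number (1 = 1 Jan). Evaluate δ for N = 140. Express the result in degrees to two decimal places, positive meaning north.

360 × (284 + 140) / 365 = 418.192°; sin(418.192°) = 0.8498.
δ = 23.45 × 0.8498 = 19.928° ≈ +19.93°.

+19.93°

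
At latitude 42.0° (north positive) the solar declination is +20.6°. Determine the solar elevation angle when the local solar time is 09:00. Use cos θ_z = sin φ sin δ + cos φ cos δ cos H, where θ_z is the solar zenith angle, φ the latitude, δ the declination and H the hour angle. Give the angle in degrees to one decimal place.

Hour angle H = 15° × (9 − 12) = -45.00°.
cos θ_z = sin φ sin δ + cos φ cos δ cos H = (0.6691)(0.3518) + (0.7431)(0.9361)(0.7071) = 0.7273.
θ_z = arccos(0.7273) = 43.34°, so the elevation is 90° − 43.34° = 46.66°.

46.7°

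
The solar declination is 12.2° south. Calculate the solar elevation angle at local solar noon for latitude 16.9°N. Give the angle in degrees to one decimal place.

At local solar noon the hour angle is zero, so the elevation is 90° − |φ − δ| = 90° − |16.9° − (-12.2°)| = 90° − 29.1° = 60.9°.

60.9°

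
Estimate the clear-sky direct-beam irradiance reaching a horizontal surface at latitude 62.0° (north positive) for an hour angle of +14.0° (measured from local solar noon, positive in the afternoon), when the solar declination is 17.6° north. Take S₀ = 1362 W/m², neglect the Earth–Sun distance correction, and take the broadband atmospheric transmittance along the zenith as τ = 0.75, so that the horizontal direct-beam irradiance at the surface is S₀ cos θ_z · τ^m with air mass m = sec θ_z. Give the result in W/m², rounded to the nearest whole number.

634 W/m²

cos θ_z = sin(62.0°) sin(17.6°) + cos(62.0°) cos(17.6°) cos(14.00°) = 0.2670 + 0.4342 = 0.7012.
Air mass m = 1/cos θ_z = 1/0.7012 = 1.426; τ^m = 0.75^1.426 = 0.6635.
Surface direct beam = 1362 × 0.7012 × 0.6635 = 633.67 W/m².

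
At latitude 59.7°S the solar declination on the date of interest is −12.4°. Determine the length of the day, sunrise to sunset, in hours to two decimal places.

−tan φ tan δ = −(-1.7113)(-0.2199) = -0.3763; H_s = arccos(-0.3763) = 112.10°.
Day length = 2 H_s / 15° h⁻¹ = 224.20° / 15 = 14.947 h.

14.95 hours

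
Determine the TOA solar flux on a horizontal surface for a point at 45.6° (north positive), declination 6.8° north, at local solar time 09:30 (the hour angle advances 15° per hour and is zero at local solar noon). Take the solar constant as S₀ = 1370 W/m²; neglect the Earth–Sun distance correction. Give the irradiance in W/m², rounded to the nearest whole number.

Hour angle H = 15° × (9.5 − 12) = -37.50°.
With φ = 45.6°, δ = 6.8°, H = -37.50°: sin φ sin δ = 0.0846, cos φ cos δ cos H = 0.5512, so cos θ_z = 0.6358.
Top-of-atmosphere irradiance = S₀ cos θ_z = 1370 × 0.6358 = 871.05 W/m².

871 W/m²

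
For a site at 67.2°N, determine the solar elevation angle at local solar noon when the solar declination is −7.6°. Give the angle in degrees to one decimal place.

15.2°

At local solar noon the hour angle is zero, so the elevation is 90° − |φ − δ| = 90° − |67.2° − (-7.6°)| = 90° − 74.8° = 15.2°.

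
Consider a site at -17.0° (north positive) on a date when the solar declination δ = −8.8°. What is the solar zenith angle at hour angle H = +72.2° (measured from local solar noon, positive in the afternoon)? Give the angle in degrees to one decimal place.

With φ = -17.0°, δ = -8.8°, H = 72.20°: sin φ sin δ = 0.0447, cos φ cos δ cos H = 0.2889, so cos θ_z = 0.3336.
θ_z = arccos(0.3336) = 70.51°.

70.5°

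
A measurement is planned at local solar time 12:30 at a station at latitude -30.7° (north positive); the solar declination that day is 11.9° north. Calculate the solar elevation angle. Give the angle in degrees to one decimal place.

46.8°

Hour angle H = 15° × (12.5 − 12) = 7.50°.
cos θ_z = sin φ sin δ + cos φ cos δ cos H = (-0.5105)(0.2062) + (0.8599)(0.9785)(0.9914) = 0.7289.
θ_z = arccos(0.7289) = 43.21°, so the elevation is 90° − 43.21° = 46.79°.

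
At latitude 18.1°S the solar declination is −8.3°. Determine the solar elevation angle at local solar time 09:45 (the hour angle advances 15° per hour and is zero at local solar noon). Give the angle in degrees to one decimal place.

55.8°

Hour angle H = 15° × (9.75 − 12) = -33.75°.
With φ = -18.1°, δ = -8.3°, H = -33.75°: sin φ sin δ = 0.0448, cos φ cos δ cos H = 0.7820, so cos θ_z = 0.8268.
θ_z = arccos(0.8268) = 34.23°, so the elevation is 90° − 34.23° = 55.77°.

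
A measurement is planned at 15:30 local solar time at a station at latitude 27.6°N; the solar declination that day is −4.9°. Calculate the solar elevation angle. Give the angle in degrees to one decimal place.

29.9°

Hour angle H = 15° × (15.5 − 12) = 52.50°.
With φ = 27.6°, δ = -4.9°, H = 52.50°: sin φ sin δ = -0.0396, cos φ cos δ cos H = 0.5375, so cos θ_z = 0.4979.
θ_z = arccos(0.4979) = 60.14°, so the elevation is 90° − 60.14° = 29.86°.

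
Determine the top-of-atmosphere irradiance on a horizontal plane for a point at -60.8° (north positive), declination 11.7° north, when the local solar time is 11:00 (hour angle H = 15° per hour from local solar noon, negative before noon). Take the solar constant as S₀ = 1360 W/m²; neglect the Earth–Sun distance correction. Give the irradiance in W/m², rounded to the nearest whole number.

387 W/m²

Hour angle H = 15° × (11 − 12) = -15.00°.
cos θ_z = sin(-60.8°) sin(11.7°) + cos(-60.8°) cos(11.7°) cos(-15.00°) = -0.1770 + 0.4614 = 0.2844.
Top-of-atmosphere irradiance = S₀ cos θ_z = 1360 × 0.2844 = 386.78 W/m².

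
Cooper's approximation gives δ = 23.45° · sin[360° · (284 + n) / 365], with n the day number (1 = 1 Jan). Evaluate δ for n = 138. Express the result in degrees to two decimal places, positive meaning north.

+19.49°

360 × (284 + 138) / 365 = 416.219°; sin(416.219°) = 0.8312.
δ = 23.45 × 0.8312 = 19.492° ≈ +19.49°.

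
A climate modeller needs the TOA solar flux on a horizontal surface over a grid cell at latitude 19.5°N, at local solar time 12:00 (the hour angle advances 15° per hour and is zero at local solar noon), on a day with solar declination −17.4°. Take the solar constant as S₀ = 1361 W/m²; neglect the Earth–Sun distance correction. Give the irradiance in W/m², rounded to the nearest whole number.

Hour angle H = 15° × (12 − 12) = 0.00°.
cos θ_z = sin φ sin δ + cos φ cos δ cos H = (0.3338)(-0.2990) + (0.9426)(0.9542)(1.0000) = 0.7996.
Top-of-atmosphere irradiance = S₀ cos θ_z = 1361 × 0.7996 = 1088.26 W/m².

1088 W/m²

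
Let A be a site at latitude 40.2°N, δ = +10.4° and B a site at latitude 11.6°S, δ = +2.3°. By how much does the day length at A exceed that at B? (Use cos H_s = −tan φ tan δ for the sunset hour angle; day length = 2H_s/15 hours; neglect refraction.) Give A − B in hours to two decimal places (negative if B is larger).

A: H_s = arccos(−tan 40.2° · tan 10.4°) = 98.92°, so 2H_s/15 = 13.1893 h.
B: H_s = arccos(−tan -11.6° · tan 2.3°) = 89.53°, so 2H_s/15 = 11.9373 h.
A − B = 13.1893 − 11.9373 = 1.2520 h.

+1.25 h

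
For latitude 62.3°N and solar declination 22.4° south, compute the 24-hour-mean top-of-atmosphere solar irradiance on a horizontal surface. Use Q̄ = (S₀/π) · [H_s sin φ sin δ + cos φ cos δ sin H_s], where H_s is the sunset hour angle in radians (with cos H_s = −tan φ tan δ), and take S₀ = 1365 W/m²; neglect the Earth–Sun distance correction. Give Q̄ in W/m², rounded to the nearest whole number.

cos H_s = −tan(62.3°) · tan(-22.4°) = 0.7851, so H_s = arccos(0.7851) = 38.27°. In radians, H_s = 0.6679.
H_s sin φ sin δ = 0.6679 × 0.8854 × -0.3811 = -0.2254.
cos φ cos δ sin H_s = 0.4648 × 0.9245 × 0.6193 = 0.2661.
Q̄ = (1365/π) × (-0.2254 + 0.2661) = 434.49 × 0.0407 = 17.68 W/m².

18 W/m²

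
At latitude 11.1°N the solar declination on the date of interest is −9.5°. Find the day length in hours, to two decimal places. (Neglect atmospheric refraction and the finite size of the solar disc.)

The sunset hour angle satisfies cos H_s = −tan φ tan δ = 0.0328, giving H_s = 88.12°.
Day length = 2 H_s / 15° h⁻¹ = 176.24° / 15 = 11.749 h.

11.75 hours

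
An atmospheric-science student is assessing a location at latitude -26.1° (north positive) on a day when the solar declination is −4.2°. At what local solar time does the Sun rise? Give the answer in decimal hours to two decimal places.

cos H_s = −tan(-26.1°) · tan(-4.2°) = -0.0360, so H_s = arccos(-0.0360) = 92.06°.
Sunrise is at 12 − H_s/15 = 12 − 6.137 = 5.863 h local solar time.

5.86 h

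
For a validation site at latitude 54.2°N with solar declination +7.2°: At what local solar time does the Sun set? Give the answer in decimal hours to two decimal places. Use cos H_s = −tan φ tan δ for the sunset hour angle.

−tan φ tan δ = −(1.3865)(0.1263) = -0.1751; H_s = arccos(-0.1751) = 100.08°.
Sunset is at 12 + H_s/15 = 12 + 6.672 = 18.672 h local solar time.

18.67 h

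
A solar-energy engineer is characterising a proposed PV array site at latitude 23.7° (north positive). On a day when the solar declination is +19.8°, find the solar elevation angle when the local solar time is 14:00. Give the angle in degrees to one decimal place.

61.9°

Hour angle H = 15° × (14 − 12) = 30.00°.
cos θ_z = sin(23.7°) sin(19.8°) + cos(23.7°) cos(19.8°) cos(30.00°) = 0.1362 + 0.7461 = 0.8823.
θ_z = arccos(0.8823) = 28.08°, so the elevation is 90° − 28.08° = 61.92°.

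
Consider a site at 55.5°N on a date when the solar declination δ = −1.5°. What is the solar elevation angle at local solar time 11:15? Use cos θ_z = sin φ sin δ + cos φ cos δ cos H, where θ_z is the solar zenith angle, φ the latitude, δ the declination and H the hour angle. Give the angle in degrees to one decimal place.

32.3°

Hour angle H = 15° × (11.25 − 12) = -11.25°.
cos θ_z = sin φ sin δ + cos φ cos δ cos H = (0.8241)(-0.0262) + (0.5664)(0.9997)(0.9808) = 0.5338.
θ_z = arccos(0.5338) = 57.74°, so the elevation is 90° − 57.74° = 32.26°.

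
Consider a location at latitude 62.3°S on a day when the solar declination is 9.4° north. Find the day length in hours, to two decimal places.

cos H_s = −tan(-62.3°) · tan(9.4°) = 0.3153, so H_s = arccos(0.3153) = 71.62°.
Day length = 2 H_s / 15° h⁻¹ = 143.24° / 15 = 9.549 h.

9.55 hours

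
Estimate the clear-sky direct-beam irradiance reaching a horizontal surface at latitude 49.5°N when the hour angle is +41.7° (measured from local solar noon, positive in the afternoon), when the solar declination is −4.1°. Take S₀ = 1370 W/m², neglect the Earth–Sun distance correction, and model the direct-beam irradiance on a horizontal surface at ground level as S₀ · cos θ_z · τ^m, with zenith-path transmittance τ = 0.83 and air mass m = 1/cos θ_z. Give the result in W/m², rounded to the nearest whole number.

381 W/m²

cos θ_z = sin(49.5°) sin(-4.1°) + cos(49.5°) cos(-4.1°) cos(41.70°) = -0.0544 + 0.4837 = 0.4293.
Air mass m = 1/cos θ_z = 1/0.4293 = 2.329; τ^m = 0.83^2.329 = 0.6479.
Surface direct beam = 1370 × 0.4293 × 0.6479 = 381.06 W/m².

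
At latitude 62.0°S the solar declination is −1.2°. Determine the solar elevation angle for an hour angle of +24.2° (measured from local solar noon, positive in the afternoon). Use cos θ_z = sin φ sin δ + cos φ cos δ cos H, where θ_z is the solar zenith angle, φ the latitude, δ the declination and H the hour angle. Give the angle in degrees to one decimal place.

26.5°

With φ = -62.0°, δ = -1.2°, H = 24.20°: sin φ sin δ = 0.0185, cos φ cos δ cos H = 0.4281, so cos θ_z = 0.4466.
θ_z = arccos(0.4466) = 63.47°, so the elevation is 90° − 63.47° = 26.53°.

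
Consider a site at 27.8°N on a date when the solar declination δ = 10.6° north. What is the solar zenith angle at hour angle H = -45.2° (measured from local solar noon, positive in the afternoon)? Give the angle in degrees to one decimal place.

cos θ_z = sin(27.8°) sin(10.6°) + cos(27.8°) cos(10.6°) cos(-45.20°) = 0.0858 + 0.6127 = 0.6985.
θ_z = arccos(0.6985) = 45.69°.

45.7°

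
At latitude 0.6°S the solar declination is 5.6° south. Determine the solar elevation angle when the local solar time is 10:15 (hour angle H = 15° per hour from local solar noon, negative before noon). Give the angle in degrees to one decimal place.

63.3°

Hour angle H = 15° × (10.25 − 12) = -26.25°.
cos θ_z = sin(-0.6°) sin(-5.6°) + cos(-0.6°) cos(-5.6°) cos(-26.25°) = 0.0010 + 0.8925 = 0.8935.
θ_z = arccos(0.8935) = 26.68°, so the elevation is 90° − 26.68° = 63.32°.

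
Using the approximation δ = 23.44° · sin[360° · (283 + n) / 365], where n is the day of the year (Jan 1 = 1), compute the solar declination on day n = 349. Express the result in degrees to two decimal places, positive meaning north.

360 × (283 + 349) / 365 = 623.342°; sin(623.342°) = -0.9933.
δ = 23.44 × -0.9933 = -23.283° ≈ -23.28°.

-23.28°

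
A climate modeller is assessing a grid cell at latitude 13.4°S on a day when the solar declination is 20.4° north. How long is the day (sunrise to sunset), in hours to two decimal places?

The sunset hour angle satisfies cos H_s = −tan φ tan δ = 0.0886, giving H_s = 84.92°.
Day length = 2 H_s / 15° h⁻¹ = 169.84° / 15 = 11.323 h.

11.32 hours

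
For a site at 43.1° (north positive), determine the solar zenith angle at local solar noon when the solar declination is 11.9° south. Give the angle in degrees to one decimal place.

55.0°

At local solar noon the hour angle is zero, so the zenith angle is |φ − δ| = |43.1° − (-11.9°)| = 55.0°.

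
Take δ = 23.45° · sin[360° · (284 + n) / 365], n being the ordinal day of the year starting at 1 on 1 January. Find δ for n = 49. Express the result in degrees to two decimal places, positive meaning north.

360 × (284 + 49) / 365 = 328.438°; sin(328.438°) = -0.5234.
δ = 23.45 × -0.5234 = -12.274° ≈ -12.27°.

-12.27°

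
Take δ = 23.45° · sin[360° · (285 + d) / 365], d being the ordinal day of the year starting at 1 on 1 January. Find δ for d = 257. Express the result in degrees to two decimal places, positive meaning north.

360 × (285 + 257) / 365 = 534.575°; sin(534.575°) = 0.0945.
δ = 23.45 × 0.0945 = 2.216° ≈ +2.22°.

+2.22°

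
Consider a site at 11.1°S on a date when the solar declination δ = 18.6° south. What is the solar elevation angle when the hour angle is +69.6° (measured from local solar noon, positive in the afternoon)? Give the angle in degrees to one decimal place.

With φ = -11.1°, δ = -18.6°, H = 69.60°: sin φ sin δ = 0.0614, cos φ cos δ cos H = 0.3242, so cos θ_z = 0.3856.
θ_z = arccos(0.3856) = 67.32°, so the elevation is 90° − 67.32° = 22.68°.

22.7°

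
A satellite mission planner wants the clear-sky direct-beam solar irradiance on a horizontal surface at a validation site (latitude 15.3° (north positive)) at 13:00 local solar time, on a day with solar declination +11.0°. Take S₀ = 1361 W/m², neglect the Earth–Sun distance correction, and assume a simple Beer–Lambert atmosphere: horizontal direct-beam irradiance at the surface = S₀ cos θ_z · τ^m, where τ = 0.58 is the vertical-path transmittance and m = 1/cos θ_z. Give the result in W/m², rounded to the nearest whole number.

747 W/m²

Hour angle H = 15° × (13 − 12) = 15.00°.
cos θ_z = sin φ sin δ + cos φ cos δ cos H = (0.2639)(0.1908) + (0.9646)(0.9816)(0.9659) = 0.9649.
Air mass m = 1/cos θ_z = 1/0.9649 = 1.036; τ^m = 0.58^1.036 = 0.5687.
Surface direct beam = 1361 × 0.9649 × 0.5687 = 746.83 W/m².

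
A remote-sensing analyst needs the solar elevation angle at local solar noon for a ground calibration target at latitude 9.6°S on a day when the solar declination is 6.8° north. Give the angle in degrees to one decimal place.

73.6°

At local solar noon the hour angle is zero, so the elevation is 90° − |φ − δ| = 90° − |-9.6° − (6.8°)| = 90° − 16.4° = 73.6°.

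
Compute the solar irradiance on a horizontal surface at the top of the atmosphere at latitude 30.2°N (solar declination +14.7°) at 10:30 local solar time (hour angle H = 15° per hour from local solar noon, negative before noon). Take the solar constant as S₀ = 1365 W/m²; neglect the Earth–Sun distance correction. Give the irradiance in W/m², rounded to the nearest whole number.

Hour angle H = 15° × (10.5 − 12) = -22.50°.
cos θ_z = sin(30.2°) sin(14.7°) + cos(30.2°) cos(14.7°) cos(-22.50°) = 0.1276 + 0.7723 = 0.8999.
Top-of-atmosphere irradiance = S₀ cos θ_z = 1365 × 0.8999 = 1228.36 W/m².

1228 W/m²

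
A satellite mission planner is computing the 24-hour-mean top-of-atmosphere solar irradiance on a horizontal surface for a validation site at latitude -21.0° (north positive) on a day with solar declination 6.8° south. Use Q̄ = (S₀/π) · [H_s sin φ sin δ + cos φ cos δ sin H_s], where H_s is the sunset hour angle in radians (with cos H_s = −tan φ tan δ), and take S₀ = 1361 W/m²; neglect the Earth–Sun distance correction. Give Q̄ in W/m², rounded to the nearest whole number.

−tan φ tan δ = −(-0.3839)(-0.1192) = -0.0458; H_s = arccos(-0.0458) = 92.63°. In radians, H_s = 1.6167.
H_s sin φ sin δ = 1.6167 × -0.3584 × -0.1184 = 0.0686.
cos φ cos δ sin H_s = 0.9336 × 0.9930 × 0.9989 = 0.9260.
Q̄ = (1361/π) × (0.0686 + 0.9260) = 433.22 × 0.9946 = 430.88 W/m².

431 W/m²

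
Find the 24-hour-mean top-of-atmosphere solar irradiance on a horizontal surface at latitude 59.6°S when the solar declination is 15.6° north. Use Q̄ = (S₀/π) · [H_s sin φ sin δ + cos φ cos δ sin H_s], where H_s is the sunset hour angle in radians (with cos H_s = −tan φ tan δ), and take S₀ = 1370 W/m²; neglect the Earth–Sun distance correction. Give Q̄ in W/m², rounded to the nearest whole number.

cos H_s = −tan(-59.6°) · tan(15.6°) = 0.4759, so H_s = arccos(0.4759) = 61.58°. In radians, H_s = 1.0748.
H_s sin φ sin δ = 1.0748 × -0.8625 × 0.2689 = -0.2493.
cos φ cos δ sin H_s = 0.5060 × 0.9632 × 0.8795 = 0.4287.
Q̄ = (1370/π) × (-0.2493 + 0.4287) = 436.08 × 0.1794 = 78.23 W/m².

78 W/m²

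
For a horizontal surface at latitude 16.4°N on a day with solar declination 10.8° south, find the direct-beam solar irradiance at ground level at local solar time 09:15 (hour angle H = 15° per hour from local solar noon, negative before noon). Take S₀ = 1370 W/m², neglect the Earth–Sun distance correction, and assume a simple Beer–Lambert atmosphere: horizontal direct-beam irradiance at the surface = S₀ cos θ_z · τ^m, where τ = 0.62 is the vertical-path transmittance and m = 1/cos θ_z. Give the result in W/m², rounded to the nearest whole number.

433 W/m²

Hour angle H = 15° × (9.25 − 12) = -41.25°.
cos θ_z = sin φ sin δ + cos φ cos δ cos H = (0.2823)(-0.1874) + (0.9593)(0.9823)(0.7518) = 0.6555.
Air mass m = 1/cos θ_z = 1/0.6555 = 1.526; τ^m = 0.62^1.526 = 0.4822.
Surface direct beam = 1370 × 0.6555 × 0.4822 = 433.03 W/m².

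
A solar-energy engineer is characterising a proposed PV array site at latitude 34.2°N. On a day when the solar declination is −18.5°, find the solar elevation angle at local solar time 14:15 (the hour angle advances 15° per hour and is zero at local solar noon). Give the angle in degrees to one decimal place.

Hour angle H = 15° × (14.25 − 12) = 33.75°.
cos θ_z = sin(34.2°) sin(-18.5°) + cos(34.2°) cos(-18.5°) cos(33.75°) = -0.1784 + 0.6522 = 0.4738.
θ_z = arccos(0.4738) = 61.72°, so the elevation is 90° − 61.72° = 28.28°.

28.3°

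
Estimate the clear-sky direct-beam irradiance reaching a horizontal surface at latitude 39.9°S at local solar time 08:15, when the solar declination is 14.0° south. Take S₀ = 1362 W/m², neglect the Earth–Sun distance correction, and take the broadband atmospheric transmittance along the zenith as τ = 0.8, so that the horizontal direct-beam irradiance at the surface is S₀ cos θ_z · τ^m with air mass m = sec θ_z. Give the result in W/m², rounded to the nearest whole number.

Hour angle H = 15° × (8.25 − 12) = -56.25°.
cos θ_z = sin φ sin δ + cos φ cos δ cos H = (-0.6414)(-0.2419) + (0.7672)(0.9703)(0.5556) = 0.5688.
Air mass m = 1/cos θ_z = 1/0.5688 = 1.758; τ^m = 0.8^1.758 = 0.6755.
Surface direct beam = 1362 × 0.5688 × 0.6755 = 523.31 W/m².

523 W/m²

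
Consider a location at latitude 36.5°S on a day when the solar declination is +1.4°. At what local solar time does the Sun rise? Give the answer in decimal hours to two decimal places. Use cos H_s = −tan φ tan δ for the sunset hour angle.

6.07 h

The sunset hour angle satisfies cos H_s = −tan φ tan δ = 0.0181, giving H_s = 88.96°.
Sunrise is at 12 − H_s/15 = 12 − 5.931 = 6.069 h local solar time.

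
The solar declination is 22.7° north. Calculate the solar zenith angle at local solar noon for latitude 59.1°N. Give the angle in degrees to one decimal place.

At local solar noon the hour angle is zero, so the zenith angle is |φ − δ| = |59.1° − (22.7°)| = 36.4°.

36.4°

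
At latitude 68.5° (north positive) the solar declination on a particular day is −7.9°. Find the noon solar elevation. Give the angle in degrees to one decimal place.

At local solar noon the hour angle is zero, so the elevation is 90° − |φ − δ| = 90° − |68.5° − (-7.9°)| = 90° − 76.4° = 13.6°.

13.6°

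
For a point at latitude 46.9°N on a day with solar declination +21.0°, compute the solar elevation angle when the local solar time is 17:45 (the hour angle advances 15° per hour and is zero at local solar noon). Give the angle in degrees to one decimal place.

17.7°

Hour angle H = 15° × (17.75 − 12) = 86.25°.
With φ = 46.9°, δ = 21.0°, H = 86.25°: sin φ sin δ = 0.2617, cos φ cos δ cos H = 0.0417, so cos θ_z = 0.3034.
θ_z = arccos(0.3034) = 72.34°, so the elevation is 90° − 72.34° = 17.66°.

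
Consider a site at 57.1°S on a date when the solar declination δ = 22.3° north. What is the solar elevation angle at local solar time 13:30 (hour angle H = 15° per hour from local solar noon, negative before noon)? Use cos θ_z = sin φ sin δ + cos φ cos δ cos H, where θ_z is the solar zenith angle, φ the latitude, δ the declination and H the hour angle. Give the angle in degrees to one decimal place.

Hour angle H = 15° × (13.5 − 12) = 22.50°.
cos θ_z = sin(-57.1°) sin(22.3°) + cos(-57.1°) cos(22.3°) cos(22.50°) = -0.3186 + 0.4643 = 0.1457.
θ_z = arccos(0.1457) = 81.62°, so the elevation is 90° − 81.62° = 8.38°.

8.4°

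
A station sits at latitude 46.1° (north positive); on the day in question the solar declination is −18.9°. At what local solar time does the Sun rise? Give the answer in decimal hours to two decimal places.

The sunset hour angle satisfies cos H_s = −tan φ tan δ = 0.3558, giving H_s = 69.16°.
Sunrise is at 12 − H_s/15 = 12 − 4.611 = 7.389 h local solar time.

7.39 h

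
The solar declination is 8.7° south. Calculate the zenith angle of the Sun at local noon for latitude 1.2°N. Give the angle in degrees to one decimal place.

At local solar noon the hour angle is zero, so the zenith angle is |φ − δ| = |1.2° − (-8.7°)| = 9.9°.

9.9°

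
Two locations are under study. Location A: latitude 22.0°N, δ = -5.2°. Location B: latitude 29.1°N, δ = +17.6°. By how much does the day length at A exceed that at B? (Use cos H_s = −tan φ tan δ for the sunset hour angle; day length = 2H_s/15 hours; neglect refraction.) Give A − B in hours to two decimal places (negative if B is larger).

-1.64 h

A: H_s = arccos(−tan 22.0° · tan -5.2°) = 87.89°, so 2H_s/15 = 11.7187 h.
B: H_s = arccos(−tan 29.1° · tan 17.6°) = 100.17°, so 2H_s/15 = 13.3560 h.
A − B = 11.7187 − 13.3560 = -1.6373 h.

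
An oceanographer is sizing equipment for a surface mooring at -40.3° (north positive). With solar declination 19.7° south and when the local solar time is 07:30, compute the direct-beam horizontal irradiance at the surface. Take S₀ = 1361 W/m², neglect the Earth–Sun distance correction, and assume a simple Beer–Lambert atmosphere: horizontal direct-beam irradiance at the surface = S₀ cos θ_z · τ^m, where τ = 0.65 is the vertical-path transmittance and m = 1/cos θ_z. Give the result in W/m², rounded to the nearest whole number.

Hour angle H = 15° × (7.5 − 12) = -67.50°.
With φ = -40.3°, δ = -19.7°, H = -67.50°: sin φ sin δ = 0.2180, cos φ cos δ cos H = 0.2748, so cos θ_z = 0.4928.
Air mass m = 1/cos θ_z = 1/0.4928 = 2.029; τ^m = 0.65^2.029 = 0.4173.
Surface direct beam = 1361 × 0.4928 × 0.4173 = 279.88 W/m².

280 W/m²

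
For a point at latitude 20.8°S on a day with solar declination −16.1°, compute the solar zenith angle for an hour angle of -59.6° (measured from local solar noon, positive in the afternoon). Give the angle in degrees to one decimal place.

56.4°

With φ = -20.8°, δ = -16.1°, H = -59.60°: sin φ sin δ = 0.0985, cos φ cos δ cos H = 0.4545, so cos θ_z = 0.5530.
θ_z = arccos(0.5530) = 56.43°.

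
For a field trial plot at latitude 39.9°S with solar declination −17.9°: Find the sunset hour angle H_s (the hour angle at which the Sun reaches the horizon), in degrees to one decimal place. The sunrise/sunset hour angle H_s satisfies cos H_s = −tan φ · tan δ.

105.7°

−tan φ tan δ = −(-0.8361)(-0.3230) = -0.2701; H_s = arccos(-0.2701) = 105.67°.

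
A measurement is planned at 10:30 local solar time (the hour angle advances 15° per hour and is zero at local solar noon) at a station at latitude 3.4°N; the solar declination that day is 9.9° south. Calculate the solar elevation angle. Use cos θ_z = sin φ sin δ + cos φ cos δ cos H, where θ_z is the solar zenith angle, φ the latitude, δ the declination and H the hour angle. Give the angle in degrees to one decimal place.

63.9°

Hour angle H = 15° × (10.5 − 12) = -22.50°.
cos θ_z = sin(3.4°) sin(-9.9°) + cos(3.4°) cos(-9.9°) cos(-22.50°) = -0.0102 + 0.9085 = 0.8983.
θ_z = arccos(0.8983) = 26.06°, so the elevation is 90° − 26.06° = 63.94°.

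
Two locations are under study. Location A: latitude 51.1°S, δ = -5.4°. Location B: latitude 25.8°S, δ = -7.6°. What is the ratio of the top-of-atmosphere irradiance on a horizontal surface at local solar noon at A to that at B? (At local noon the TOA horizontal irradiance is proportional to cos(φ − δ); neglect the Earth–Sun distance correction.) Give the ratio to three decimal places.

A: cos θ_z = cos(-51.1° − (-5.4°)) = 0.6984.
B: cos θ_z = cos(-25.8° − (-7.6°)) = 0.9500.
Ratio A/B = 0.6984 / 0.9500 = 0.7352.

0.735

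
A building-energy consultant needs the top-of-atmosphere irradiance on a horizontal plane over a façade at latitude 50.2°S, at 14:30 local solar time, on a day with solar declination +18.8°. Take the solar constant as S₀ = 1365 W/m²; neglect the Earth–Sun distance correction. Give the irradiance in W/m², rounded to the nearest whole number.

Hour angle H = 15° × (14.5 − 12) = 37.50°.
cos θ_z = sin(-50.2°) sin(18.8°) + cos(-50.2°) cos(18.8°) cos(37.50°) = -0.2476 + 0.4807 = 0.2331.
Top-of-atmosphere irradiance = S₀ cos θ_z = 1365 × 0.2331 = 318.18 W/m².

318 W/m²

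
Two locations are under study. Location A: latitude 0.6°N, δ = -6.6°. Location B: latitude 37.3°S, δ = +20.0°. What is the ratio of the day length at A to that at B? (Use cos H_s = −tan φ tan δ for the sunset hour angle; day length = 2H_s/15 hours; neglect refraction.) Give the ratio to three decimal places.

A: H_s = arccos(−tan 0.6° · tan -6.6°) = 89.93°, so 2H_s/15 = 11.9907 h.
B: H_s = arccos(−tan -37.3° · tan 20.0°) = 73.90°, so 2H_s/15 = 9.8533 h.
Ratio A/B = 11.9907 / 9.8533 = 1.2169.

1.217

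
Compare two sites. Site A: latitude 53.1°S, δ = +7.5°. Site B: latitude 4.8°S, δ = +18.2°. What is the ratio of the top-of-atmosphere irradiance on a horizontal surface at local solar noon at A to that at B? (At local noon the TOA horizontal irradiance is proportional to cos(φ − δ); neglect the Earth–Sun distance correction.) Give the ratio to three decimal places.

0.533

A: cos θ_z = cos(-53.1° − (7.5°)) = 0.4909.
B: cos θ_z = cos(-4.8° − (18.2°)) = 0.9205.
Ratio A/B = 0.4909 / 0.9205 = 0.5333.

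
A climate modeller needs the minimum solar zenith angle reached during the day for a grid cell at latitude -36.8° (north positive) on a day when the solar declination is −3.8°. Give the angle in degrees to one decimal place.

33.0°

At local solar noon the hour angle is zero, so the zenith angle is |φ − δ| = |-36.8° − (-3.8°)| = 33.0°.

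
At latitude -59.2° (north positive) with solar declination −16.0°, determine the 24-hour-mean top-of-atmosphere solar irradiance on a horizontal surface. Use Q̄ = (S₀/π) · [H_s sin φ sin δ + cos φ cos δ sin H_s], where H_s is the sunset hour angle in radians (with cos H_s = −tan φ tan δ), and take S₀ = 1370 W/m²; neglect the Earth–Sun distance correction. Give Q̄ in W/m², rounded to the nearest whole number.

The sunset hour angle satisfies cos H_s = −tan φ tan δ = -0.4810, giving H_s = 118.75°. In radians, H_s = 2.0726.
H_s sin φ sin δ = 2.0726 × -0.8590 × -0.2756 = 0.4907.
cos φ cos δ sin H_s = 0.5120 × 0.9613 × 0.8767 = 0.4315.
Q̄ = (1370/π) × (0.4907 + 0.4315) = 436.08 × 0.9222 = 402.15 W/m².

402 W/m²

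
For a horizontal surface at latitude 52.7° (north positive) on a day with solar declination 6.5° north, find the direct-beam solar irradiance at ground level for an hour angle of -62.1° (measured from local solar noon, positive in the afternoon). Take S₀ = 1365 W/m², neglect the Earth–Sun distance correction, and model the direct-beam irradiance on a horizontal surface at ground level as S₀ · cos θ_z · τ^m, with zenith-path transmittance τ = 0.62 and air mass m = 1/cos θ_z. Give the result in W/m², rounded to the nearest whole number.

cos θ_z = sin(52.7°) sin(6.5°) + cos(52.7°) cos(6.5°) cos(-62.10°) = 0.0901 + 0.2817 = 0.3718.
Air mass m = 1/cos θ_z = 1/0.3718 = 2.690; τ^m = 0.62^2.690 = 0.2764.
Surface direct beam = 1365 × 0.3718 × 0.2764 = 140.27 W/m².

140 W/m²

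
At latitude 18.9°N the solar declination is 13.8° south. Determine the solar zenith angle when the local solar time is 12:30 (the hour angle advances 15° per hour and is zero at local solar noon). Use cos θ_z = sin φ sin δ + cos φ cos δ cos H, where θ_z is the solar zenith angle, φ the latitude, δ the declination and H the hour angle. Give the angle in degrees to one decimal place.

33.5°

Hour angle H = 15° × (12.5 − 12) = 7.50°.
cos θ_z = sin(18.9°) sin(-13.8°) + cos(18.9°) cos(-13.8°) cos(7.50°) = -0.0773 + 0.9109 = 0.8336.
θ_z = arccos(0.8336) = 33.53°.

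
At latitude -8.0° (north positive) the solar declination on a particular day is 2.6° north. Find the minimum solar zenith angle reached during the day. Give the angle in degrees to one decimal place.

10.6°

At local solar noon the hour angle is zero, so the zenith angle is |φ − δ| = |-8.0° − (2.6°)| = 10.6°.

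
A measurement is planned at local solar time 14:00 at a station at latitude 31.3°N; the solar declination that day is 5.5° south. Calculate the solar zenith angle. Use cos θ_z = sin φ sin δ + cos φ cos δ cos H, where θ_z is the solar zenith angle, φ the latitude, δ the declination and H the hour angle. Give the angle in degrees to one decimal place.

Hour angle H = 15° × (14 − 12) = 30.00°.
cos θ_z = sin φ sin δ + cos φ cos δ cos H = (0.5195)(-0.0958) + (0.8545)(0.9954)(0.8660) = 0.6868.
θ_z = arccos(0.6868) = 46.62°.

46.6°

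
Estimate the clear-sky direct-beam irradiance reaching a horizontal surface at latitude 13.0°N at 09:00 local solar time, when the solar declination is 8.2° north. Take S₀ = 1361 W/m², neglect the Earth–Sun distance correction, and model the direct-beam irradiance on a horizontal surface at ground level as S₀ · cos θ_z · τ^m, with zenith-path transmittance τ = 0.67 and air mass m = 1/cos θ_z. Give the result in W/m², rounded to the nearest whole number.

Hour angle H = 15° × (9 − 12) = -45.00°.
cos θ_z = sin φ sin δ + cos φ cos δ cos H = (0.2250)(0.1426) + (0.9744)(0.9898)(0.7071) = 0.7141.
Air mass m = 1/cos θ_z = 1/0.7141 = 1.400; τ^m = 0.67^1.400 = 0.5708.
Surface direct beam = 1361 × 0.7141 × 0.5708 = 554.75 W/m².

555 W/m²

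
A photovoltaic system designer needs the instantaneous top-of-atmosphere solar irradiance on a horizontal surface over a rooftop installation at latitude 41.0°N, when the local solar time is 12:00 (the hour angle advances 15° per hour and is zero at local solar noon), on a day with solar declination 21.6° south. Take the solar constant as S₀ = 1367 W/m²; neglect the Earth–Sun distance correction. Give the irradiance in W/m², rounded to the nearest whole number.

Hour angle H = 15° × (12 − 12) = 0.00°.
cos θ_z = sin(41.0°) sin(-21.6°) + cos(41.0°) cos(-21.6°) cos(0.00°) = -0.2415 + 0.7017 = 0.4602.
Top-of-atmosphere irradiance = S₀ cos θ_z = 1367 × 0.4602 = 629.09 W/m².

629 W/m²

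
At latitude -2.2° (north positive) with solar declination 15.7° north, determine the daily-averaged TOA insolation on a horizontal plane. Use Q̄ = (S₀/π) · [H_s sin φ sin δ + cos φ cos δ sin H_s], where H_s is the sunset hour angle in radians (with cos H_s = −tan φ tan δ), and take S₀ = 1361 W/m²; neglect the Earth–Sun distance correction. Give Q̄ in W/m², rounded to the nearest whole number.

The sunset hour angle satisfies cos H_s = −tan φ tan δ = 0.0108, giving H_s = 89.38°. In radians, H_s = 1.5600.
H_s sin φ sin δ = 1.5600 × -0.0384 × 0.2706 = -0.0162.
cos φ cos δ sin H_s = 0.9993 × 0.9627 × 0.9999 = 0.9619.
Q̄ = (1361/π) × (-0.0162 + 0.9619) = 433.22 × 0.9457 = 409.70 W/m².

410 W/m²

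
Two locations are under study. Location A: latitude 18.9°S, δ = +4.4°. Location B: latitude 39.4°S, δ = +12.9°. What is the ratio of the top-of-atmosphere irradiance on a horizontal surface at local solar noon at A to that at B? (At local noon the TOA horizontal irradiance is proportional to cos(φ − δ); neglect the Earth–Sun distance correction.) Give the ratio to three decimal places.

1.502

A: cos θ_z = cos(-18.9° − (4.4°)) = 0.9184.
B: cos θ_z = cos(-39.4° − (12.9°)) = 0.6115.
Ratio A/B = 0.9184 / 0.6115 = 1.5019.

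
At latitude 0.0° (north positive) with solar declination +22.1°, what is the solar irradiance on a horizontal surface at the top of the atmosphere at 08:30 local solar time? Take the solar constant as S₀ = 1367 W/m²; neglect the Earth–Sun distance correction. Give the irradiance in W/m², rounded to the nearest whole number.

771 W/m²

Hour angle H = 15° × (8.5 − 12) = -52.50°.
cos θ_z = sin φ sin δ + cos φ cos δ cos H = (0.0000)(0.3762) + (1.0000)(0.9265)(0.6088) = 0.5641.
Top-of-atmosphere irradiance = S₀ cos θ_z = 1367 × 0.5641 = 771.12 W/m².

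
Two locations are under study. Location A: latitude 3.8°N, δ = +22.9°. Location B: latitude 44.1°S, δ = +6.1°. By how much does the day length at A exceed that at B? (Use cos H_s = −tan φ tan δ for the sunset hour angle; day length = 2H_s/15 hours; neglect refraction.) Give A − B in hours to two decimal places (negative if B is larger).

+1.01 h

A: H_s = arccos(−tan 3.8° · tan 22.9°) = 91.61°, so 2H_s/15 = 12.2147 h.
B: H_s = arccos(−tan -44.1° · tan 6.1°) = 84.06°, so 2H_s/15 = 11.2080 h.
A − B = 12.2147 − 11.2080 = 1.0067 h.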